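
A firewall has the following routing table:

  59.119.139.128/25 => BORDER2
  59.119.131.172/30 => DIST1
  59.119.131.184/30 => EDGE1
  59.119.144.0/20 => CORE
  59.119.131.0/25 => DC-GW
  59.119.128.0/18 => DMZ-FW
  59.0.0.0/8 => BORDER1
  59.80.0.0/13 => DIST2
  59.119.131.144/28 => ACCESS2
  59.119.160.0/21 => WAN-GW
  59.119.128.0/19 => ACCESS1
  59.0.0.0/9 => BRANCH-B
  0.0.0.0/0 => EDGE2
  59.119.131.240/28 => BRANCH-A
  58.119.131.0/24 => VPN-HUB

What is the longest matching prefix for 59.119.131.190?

59.119.128.0/19

Entries matching 59.119.131.190:
  0.0.0.0/0 (default, matches everything)
  59.0.0.0/8 (59.0.0.0 - 59.255.255.255)
  59.0.0.0/9 (59.0.0.0 - 59.127.255.255)
  59.119.128.0/18 (59.119.128.0 - 59.119.191.255)
  59.119.128.0/19 (59.119.128.0 - 59.119.159.255)
Most specific is 59.119.128.0/19.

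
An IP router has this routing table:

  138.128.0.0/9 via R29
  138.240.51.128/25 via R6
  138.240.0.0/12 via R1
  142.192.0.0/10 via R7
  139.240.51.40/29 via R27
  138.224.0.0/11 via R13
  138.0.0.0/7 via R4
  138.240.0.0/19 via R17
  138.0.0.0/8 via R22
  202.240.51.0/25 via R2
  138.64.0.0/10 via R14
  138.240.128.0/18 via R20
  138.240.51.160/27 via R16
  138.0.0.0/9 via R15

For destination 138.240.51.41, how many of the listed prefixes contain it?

Prefixes containing 138.240.51.41:
  138.0.0.0/7 (138.0.0.0 - 139.255.255.255)
  138.0.0.0/8 (138.0.0.0 - 138.255.255.255)
  138.128.0.0/9 (138.128.0.0 - 138.255.255.255)
  138.224.0.0/11 (138.224.0.0 - 138.255.255.255)
  138.240.0.0/12 (138.240.0.0 - 138.255.255.255)
Total matching entries: 5.

5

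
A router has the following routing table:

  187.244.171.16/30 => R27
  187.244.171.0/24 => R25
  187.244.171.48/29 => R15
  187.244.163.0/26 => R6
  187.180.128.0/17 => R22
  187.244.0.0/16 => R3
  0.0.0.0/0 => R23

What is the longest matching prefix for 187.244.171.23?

Entries matching 187.244.171.23:
  0.0.0.0/0 (default, matches everything)
  187.244.0.0/16 (187.244.0.0 - 187.244.255.255)
  187.244.171.0/24 (187.244.171.0 - 187.244.171.255)
Most specific is 187.244.171.0/24.

187.244.171.0/24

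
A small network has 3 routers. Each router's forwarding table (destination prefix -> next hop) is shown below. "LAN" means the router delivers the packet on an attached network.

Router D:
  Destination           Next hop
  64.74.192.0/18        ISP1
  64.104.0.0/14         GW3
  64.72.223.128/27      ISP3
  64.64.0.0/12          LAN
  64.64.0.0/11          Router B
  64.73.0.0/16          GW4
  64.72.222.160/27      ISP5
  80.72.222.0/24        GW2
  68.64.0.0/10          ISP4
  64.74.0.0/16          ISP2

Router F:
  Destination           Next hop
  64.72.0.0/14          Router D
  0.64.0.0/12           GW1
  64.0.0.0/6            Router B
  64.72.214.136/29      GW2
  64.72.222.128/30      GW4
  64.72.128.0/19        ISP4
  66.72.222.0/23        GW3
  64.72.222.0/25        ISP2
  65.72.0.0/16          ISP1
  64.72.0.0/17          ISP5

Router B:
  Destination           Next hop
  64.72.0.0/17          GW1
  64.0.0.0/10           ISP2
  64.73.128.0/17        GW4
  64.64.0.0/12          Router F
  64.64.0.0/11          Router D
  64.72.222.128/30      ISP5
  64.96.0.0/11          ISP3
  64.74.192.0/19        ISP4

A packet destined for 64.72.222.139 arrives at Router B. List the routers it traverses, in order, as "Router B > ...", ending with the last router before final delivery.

At Router B: longest match for 64.72.222.139 is 64.64.0.0/12 -> Router F
At Router F: longest match for 64.72.222.139 is 64.72.0.0/14 -> Router D
At Router D: longest match for 64.72.222.139 is 64.64.0.0/12 -> LAN

Router B > Router F > Router D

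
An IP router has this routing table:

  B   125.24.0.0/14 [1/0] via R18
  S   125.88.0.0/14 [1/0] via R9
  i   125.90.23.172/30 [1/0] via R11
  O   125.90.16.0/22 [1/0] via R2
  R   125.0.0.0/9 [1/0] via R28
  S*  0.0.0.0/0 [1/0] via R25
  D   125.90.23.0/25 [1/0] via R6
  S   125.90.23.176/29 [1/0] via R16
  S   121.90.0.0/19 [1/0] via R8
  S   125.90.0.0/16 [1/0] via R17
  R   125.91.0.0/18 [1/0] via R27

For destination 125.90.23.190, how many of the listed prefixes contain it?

Prefixes containing 125.90.23.190:
  0.0.0.0/0 (default, matches everything)
  125.0.0.0/9 (125.0.0.0 - 125.127.255.255)
  125.88.0.0/14 (125.88.0.0 - 125.91.255.255)
  125.90.0.0/16 (125.90.0.0 - 125.90.255.255)
Total matching entries: 4.

4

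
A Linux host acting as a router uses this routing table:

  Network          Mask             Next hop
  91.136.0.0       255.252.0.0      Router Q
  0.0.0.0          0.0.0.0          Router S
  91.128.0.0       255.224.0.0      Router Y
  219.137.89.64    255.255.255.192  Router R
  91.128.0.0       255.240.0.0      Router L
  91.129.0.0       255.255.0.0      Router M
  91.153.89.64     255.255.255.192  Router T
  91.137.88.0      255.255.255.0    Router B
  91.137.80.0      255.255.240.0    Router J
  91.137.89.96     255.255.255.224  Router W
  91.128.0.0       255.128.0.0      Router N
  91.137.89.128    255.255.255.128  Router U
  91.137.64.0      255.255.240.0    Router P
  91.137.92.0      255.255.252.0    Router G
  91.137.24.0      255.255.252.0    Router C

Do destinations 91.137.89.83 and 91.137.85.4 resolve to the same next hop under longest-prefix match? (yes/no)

91.137.89.83: longest match 91.137.80.0/20 -> Router J
91.137.85.4: longest match 91.137.80.0/20 -> Router J

yes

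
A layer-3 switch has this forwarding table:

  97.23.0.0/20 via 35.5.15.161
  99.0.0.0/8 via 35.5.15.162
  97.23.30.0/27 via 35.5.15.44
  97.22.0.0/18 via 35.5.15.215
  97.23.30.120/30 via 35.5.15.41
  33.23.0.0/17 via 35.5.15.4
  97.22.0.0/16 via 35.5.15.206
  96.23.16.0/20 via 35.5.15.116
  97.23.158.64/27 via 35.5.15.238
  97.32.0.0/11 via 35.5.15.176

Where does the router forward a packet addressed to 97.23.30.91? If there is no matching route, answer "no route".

No entry's prefix contains 97.23.30.91; there is no default route.

no route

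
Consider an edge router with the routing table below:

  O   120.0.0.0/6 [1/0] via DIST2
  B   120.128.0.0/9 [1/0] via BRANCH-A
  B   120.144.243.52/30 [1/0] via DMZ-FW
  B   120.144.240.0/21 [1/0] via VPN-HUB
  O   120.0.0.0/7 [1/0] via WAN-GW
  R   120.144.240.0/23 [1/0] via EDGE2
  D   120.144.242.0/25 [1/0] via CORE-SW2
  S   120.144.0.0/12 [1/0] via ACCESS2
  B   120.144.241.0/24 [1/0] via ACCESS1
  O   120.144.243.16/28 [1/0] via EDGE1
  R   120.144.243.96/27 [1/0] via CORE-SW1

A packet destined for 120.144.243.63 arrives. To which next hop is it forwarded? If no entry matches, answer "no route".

VPN-HUB

Routes whose prefix contains 120.144.243.63:
  120.0.0.0/6 (120.0.0.0 - 123.255.255.255) -> DIST2
  120.0.0.0/7 (120.0.0.0 - 121.255.255.255) -> WAN-GW
  120.128.0.0/9 (120.128.0.0 - 120.255.255.255) -> BRANCH-A
  120.144.0.0/12 (120.144.0.0 - 120.159.255.255) -> ACCESS2
  120.144.240.0/21 (120.144.240.0 - 120.144.247.255) -> VPN-HUB
More-specific entries that do NOT match:
  120.144.243.52/30 (120.144.243.52 - 120.144.243.55) does not contain 120.144.243.63
  120.144.243.16/28 (120.144.243.16 - 120.144.243.31) does not contain 120.144.243.63
  120.144.243.96/27 (120.144.243.96 - 120.144.243.127) does not contain 120.144.243.63
  120.144.242.0/25 (120.144.242.0 - 120.144.242.127) does not contain 120.144.243.63
  120.144.241.0/24 (120.144.241.0 - 120.144.241.255) does not contain 120.144.243.63
  120.144.240.0/23 (120.144.240.0 - 120.144.241.255) does not contain 120.144.243.63
Longest matching prefix is /21 -> next hop VPN-HUB.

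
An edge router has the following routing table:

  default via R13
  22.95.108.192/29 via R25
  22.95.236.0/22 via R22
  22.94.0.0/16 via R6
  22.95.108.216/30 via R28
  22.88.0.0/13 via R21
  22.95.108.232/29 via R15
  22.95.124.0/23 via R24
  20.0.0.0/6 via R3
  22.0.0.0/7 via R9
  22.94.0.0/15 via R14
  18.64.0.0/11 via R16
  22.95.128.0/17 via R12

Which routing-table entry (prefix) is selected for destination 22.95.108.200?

22.94.0.0/15

Entries matching 22.95.108.200:
  0.0.0.0/0 (default, matches everything)
  20.0.0.0/6 (20.0.0.0 - 23.255.255.255)
  22.0.0.0/7 (22.0.0.0 - 23.255.255.255)
  22.88.0.0/13 (22.88.0.0 - 22.95.255.255)
  22.94.0.0/15 (22.94.0.0 - 22.95.255.255)
Most specific is 22.94.0.0/15.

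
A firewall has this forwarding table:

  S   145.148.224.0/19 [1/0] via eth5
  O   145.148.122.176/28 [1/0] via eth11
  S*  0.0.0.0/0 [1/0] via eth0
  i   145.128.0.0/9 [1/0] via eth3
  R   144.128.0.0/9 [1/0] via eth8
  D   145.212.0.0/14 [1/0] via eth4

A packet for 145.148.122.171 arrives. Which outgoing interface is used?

eth3

Routes whose prefix contains 145.148.122.171:
  0.0.0.0/0 (default, matches everything) -> eth0
  145.128.0.0/9 (145.128.0.0 - 145.255.255.255) -> eth3
More-specific entries that do NOT match:
  145.148.122.176/28 (145.148.122.176 - 145.148.122.191) does not contain 145.148.122.171
  145.148.224.0/19 (145.148.224.0 - 145.148.255.255) does not contain 145.148.122.171
  145.212.0.0/14 (145.212.0.0 - 145.215.255.255) does not contain 145.148.122.171
Longest matching prefix is /9 -> interface eth3.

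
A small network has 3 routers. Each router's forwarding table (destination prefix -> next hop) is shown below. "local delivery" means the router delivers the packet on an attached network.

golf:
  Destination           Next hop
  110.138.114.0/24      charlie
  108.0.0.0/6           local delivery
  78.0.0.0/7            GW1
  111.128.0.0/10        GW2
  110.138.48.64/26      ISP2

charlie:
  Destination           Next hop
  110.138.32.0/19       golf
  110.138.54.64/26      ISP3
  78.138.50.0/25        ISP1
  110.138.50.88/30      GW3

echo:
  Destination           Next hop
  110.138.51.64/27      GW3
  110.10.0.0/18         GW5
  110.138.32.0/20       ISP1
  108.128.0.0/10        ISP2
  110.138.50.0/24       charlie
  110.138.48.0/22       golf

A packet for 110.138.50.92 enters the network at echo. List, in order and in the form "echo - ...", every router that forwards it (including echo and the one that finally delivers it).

echo - charlie - golf

At echo: longest match for 110.138.50.92 is 110.138.50.0/24 -> charlie
At charlie: longest match for 110.138.50.92 is 110.138.32.0/19 -> golf
At golf: longest match for 110.138.50.92 is 108.0.0.0/6 -> local delivery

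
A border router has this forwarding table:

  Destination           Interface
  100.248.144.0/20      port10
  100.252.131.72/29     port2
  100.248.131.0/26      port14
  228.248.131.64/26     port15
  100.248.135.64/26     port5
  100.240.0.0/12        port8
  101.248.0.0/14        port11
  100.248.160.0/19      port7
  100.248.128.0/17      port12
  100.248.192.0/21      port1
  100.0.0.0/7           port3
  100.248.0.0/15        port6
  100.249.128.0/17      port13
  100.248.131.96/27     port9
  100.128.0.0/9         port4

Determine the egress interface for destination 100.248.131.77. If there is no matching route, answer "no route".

Routes whose prefix contains 100.248.131.77:
  100.0.0.0/7 (100.0.0.0 - 101.255.255.255) -> port3
  100.128.0.0/9 (100.128.0.0 - 100.255.255.255) -> port4
  100.240.0.0/12 (100.240.0.0 - 100.255.255.255) -> port8
  100.248.0.0/15 (100.248.0.0 - 100.249.255.255) -> port6
  100.248.128.0/17 (100.248.128.0 - 100.248.255.255) -> port12
More-specific entries that do NOT match:
  100.252.131.72/29 (100.252.131.72 - 100.252.131.79) does not contain 100.248.131.77
  100.248.131.96/27 (100.248.131.96 - 100.248.131.127) does not contain 100.248.131.77
  100.248.131.0/26 (100.248.131.0 - 100.248.131.63) does not contain 100.248.131.77
  228.248.131.64/26 (228.248.131.64 - 228.248.131.127) does not contain 100.248.131.77
  100.248.135.64/26 (100.248.135.64 - 100.248.135.127) does not contain 100.248.131.77
  100.248.192.0/21 (100.248.192.0 - 100.248.199.255) does not contain 100.248.131.77
  100.248.144.0/20 (100.248.144.0 - 100.248.159.255) does not contain 100.248.131.77
  100.248.160.0/19 (100.248.160.0 - 100.248.191.255) does not contain 100.248.131.77
Longest matching prefix is /17 -> interface port12.

port12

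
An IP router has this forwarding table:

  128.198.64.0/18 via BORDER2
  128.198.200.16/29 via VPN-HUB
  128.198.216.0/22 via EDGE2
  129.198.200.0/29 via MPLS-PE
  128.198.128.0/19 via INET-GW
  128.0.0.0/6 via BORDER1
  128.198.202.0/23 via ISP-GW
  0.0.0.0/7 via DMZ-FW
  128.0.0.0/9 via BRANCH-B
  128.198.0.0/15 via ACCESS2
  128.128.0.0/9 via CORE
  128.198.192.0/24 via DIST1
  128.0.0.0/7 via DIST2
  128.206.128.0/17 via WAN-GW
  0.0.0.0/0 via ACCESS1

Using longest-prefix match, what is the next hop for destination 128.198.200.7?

ACCESS2

Routes whose prefix contains 128.198.200.7:
  0.0.0.0/0 (default, matches everything) -> ACCESS1
  128.0.0.0/6 (128.0.0.0 - 131.255.255.255) -> BORDER1
  128.0.0.0/7 (128.0.0.0 - 129.255.255.255) -> DIST2
  128.128.0.0/9 (128.128.0.0 - 128.255.255.255) -> CORE
  128.198.0.0/15 (128.198.0.0 - 128.199.255.255) -> ACCESS2
More-specific entries that do NOT match:
  128.198.200.16/29 (128.198.200.16 - 128.198.200.23) does not contain 128.198.200.7
  129.198.200.0/29 (129.198.200.0 - 129.198.200.7) does not contain 128.198.200.7
  128.198.192.0/24 (128.198.192.0 - 128.198.192.255) does not contain 128.198.200.7
  128.198.202.0/23 (128.198.202.0 - 128.198.203.255) does not contain 128.198.200.7
  128.198.216.0/22 (128.198.216.0 - 128.198.219.255) does not contain 128.198.200.7
  128.198.128.0/19 (128.198.128.0 - 128.198.159.255) does not contain 128.198.200.7
  128.198.64.0/18 (128.198.64.0 - 128.198.127.255) does not contain 128.198.200.7
  128.206.128.0/17 (128.206.128.0 - 128.206.255.255) does not contain 128.198.200.7
Longest matching prefix is /15 -> next hop ACCESS2.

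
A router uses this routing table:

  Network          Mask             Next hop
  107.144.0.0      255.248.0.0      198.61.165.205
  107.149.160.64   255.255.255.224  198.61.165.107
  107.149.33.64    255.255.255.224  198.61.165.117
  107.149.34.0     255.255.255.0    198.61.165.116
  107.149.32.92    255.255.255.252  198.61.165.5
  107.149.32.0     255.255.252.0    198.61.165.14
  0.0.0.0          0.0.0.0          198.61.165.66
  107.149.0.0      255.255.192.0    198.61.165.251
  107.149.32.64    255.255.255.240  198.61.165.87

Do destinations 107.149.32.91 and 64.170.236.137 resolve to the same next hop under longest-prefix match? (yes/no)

no

107.149.32.91: longest match 107.149.32.0/22 -> 198.61.165.14
64.170.236.137: longest match 0.0.0.0/0 -> 198.61.165.66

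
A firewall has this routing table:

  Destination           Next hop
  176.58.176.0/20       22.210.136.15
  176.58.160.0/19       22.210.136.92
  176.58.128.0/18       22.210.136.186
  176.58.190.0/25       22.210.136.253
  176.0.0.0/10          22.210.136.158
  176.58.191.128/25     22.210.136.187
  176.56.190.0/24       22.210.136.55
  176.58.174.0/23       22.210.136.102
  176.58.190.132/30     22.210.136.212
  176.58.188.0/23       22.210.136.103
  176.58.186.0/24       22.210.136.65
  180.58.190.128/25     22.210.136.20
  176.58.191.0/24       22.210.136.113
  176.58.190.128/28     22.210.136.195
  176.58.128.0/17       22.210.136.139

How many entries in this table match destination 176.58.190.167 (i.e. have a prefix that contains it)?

Prefixes containing 176.58.190.167:
  176.0.0.0/10 (176.0.0.0 - 176.63.255.255)
  176.58.128.0/17 (176.58.128.0 - 176.58.255.255)
  176.58.128.0/18 (176.58.128.0 - 176.58.191.255)
  176.58.160.0/19 (176.58.160.0 - 176.58.191.255)
  176.58.176.0/20 (176.58.176.0 - 176.58.191.255)
Total matching entries: 5.

5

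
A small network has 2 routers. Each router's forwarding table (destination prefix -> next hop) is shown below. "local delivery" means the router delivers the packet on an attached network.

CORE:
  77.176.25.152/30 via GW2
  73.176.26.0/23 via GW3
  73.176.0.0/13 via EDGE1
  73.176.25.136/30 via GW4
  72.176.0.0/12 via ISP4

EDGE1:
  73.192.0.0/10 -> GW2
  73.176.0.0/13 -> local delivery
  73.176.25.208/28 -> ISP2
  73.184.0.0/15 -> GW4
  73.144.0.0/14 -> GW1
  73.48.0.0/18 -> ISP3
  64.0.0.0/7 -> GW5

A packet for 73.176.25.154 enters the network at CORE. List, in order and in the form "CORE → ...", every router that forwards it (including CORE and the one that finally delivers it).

At CORE: longest match for 73.176.25.154 is 73.176.0.0/13 -> EDGE1
At EDGE1: longest match for 73.176.25.154 is 73.176.0.0/13 -> local delivery

CORE → EDGE1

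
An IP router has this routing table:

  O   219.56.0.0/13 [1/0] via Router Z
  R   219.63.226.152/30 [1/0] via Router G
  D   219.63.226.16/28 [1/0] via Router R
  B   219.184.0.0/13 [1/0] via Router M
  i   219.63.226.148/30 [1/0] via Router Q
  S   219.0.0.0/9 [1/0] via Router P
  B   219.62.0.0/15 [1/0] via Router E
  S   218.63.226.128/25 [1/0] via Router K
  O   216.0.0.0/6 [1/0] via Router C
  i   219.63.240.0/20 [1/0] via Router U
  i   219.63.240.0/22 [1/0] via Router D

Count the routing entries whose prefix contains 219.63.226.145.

Prefixes containing 219.63.226.145:
  216.0.0.0/6 (216.0.0.0 - 219.255.255.255)
  219.0.0.0/9 (219.0.0.0 - 219.127.255.255)
  219.56.0.0/13 (219.56.0.0 - 219.63.255.255)
  219.62.0.0/15 (219.62.0.0 - 219.63.255.255)
Total matching entries: 4.

4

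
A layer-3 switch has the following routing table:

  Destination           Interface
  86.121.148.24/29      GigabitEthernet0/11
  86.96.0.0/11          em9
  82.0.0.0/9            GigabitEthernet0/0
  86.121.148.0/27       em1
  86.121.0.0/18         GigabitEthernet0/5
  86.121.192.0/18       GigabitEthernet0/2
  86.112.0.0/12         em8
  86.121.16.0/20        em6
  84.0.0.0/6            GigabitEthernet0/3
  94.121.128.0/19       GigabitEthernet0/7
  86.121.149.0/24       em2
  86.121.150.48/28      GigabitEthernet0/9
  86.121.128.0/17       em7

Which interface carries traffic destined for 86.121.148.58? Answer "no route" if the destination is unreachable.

em7

Routes whose prefix contains 86.121.148.58:
  84.0.0.0/6 (84.0.0.0 - 87.255.255.255) -> GigabitEthernet0/3
  86.96.0.0/11 (86.96.0.0 - 86.127.255.255) -> em9
  86.112.0.0/12 (86.112.0.0 - 86.127.255.255) -> em8
  86.121.128.0/17 (86.121.128.0 - 86.121.255.255) -> em7
More-specific entries that do NOT match:
  86.121.148.24/29 (86.121.148.24 - 86.121.148.31) does not contain 86.121.148.58
  86.121.150.48/28 (86.121.150.48 - 86.121.150.63) does not contain 86.121.148.58
  86.121.148.0/27 (86.121.148.0 - 86.121.148.31) does not contain 86.121.148.58
  86.121.149.0/24 (86.121.149.0 - 86.121.149.255) does not contain 86.121.148.58
  86.121.16.0/20 (86.121.16.0 - 86.121.31.255) does not contain 86.121.148.58
  94.121.128.0/19 (94.121.128.0 - 94.121.159.255) does not contain 86.121.148.58
  86.121.0.0/18 (86.121.0.0 - 86.121.63.255) does not contain 86.121.148.58
  86.121.192.0/18 (86.121.192.0 - 86.121.255.255) does not contain 86.121.148.58
Longest matching prefix is /17 -> interface em7.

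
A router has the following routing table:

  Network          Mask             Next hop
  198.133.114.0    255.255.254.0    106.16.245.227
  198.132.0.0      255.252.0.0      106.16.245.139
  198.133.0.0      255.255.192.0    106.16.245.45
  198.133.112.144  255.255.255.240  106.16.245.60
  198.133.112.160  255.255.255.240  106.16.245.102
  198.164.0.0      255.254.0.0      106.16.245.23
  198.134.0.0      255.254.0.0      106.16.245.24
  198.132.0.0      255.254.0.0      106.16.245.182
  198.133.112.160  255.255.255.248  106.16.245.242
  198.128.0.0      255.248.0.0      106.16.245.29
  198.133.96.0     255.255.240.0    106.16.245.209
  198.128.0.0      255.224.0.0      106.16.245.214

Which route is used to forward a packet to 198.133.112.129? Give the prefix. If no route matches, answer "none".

198.132.0.0/15

Entries matching 198.133.112.129:
  198.128.0.0/11 (198.128.0.0 - 198.159.255.255)
  198.128.0.0/13 (198.128.0.0 - 198.135.255.255)
  198.132.0.0/14 (198.132.0.0 - 198.135.255.255)
  198.132.0.0/15 (198.132.0.0 - 198.133.255.255)
Most specific is 198.132.0.0/15.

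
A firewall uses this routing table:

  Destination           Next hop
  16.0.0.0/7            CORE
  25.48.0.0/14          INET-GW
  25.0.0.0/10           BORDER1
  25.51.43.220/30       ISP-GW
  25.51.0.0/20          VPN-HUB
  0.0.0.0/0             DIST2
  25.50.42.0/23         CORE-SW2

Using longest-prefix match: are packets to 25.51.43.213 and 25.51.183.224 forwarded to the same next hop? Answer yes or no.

25.51.43.213: longest match 25.48.0.0/14 -> INET-GW
25.51.183.224: longest match 25.48.0.0/14 -> INET-GW

yes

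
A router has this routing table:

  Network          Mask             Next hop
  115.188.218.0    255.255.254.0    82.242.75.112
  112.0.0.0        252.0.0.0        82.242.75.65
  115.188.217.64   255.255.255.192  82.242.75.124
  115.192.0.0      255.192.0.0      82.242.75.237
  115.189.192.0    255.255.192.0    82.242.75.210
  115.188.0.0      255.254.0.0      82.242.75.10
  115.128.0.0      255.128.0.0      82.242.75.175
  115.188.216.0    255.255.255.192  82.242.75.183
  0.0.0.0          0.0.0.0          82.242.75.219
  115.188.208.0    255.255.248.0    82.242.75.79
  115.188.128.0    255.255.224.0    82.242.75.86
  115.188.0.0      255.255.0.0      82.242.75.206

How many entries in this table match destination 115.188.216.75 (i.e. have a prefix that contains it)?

5

Prefixes containing 115.188.216.75:
  0.0.0.0/0 (default, matches everything)
  112.0.0.0/6 (112.0.0.0 - 115.255.255.255)
  115.128.0.0/9 (115.128.0.0 - 115.255.255.255)
  115.188.0.0/15 (115.188.0.0 - 115.189.255.255)
  115.188.0.0/16 (115.188.0.0 - 115.188.255.255)
Total matching entries: 5.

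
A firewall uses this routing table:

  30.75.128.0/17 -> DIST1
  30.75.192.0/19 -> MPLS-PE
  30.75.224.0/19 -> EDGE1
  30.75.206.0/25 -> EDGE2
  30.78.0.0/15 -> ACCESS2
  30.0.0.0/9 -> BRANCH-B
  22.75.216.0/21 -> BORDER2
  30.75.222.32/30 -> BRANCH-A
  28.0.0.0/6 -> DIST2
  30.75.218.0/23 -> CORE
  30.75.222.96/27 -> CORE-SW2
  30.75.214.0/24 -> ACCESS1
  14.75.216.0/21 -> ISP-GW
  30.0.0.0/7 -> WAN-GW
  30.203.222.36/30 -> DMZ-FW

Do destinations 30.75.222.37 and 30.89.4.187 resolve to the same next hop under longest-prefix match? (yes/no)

no

30.75.222.37: longest match 30.75.192.0/19 -> MPLS-PE
30.89.4.187: longest match 30.0.0.0/9 -> BRANCH-B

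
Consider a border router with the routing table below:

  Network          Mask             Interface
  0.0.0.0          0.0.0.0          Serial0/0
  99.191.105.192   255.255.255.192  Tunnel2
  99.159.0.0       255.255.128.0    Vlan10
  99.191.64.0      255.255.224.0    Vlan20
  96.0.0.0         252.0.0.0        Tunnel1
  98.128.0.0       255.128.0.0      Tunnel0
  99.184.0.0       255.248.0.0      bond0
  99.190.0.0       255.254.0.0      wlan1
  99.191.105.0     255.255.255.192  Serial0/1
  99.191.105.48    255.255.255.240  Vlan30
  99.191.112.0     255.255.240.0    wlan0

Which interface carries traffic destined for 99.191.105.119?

Routes whose prefix contains 99.191.105.119:
  0.0.0.0/0 (default, matches everything) -> Serial0/0
  96.0.0.0/6 (96.0.0.0 - 99.255.255.255) -> Tunnel1
  99.184.0.0/13 (99.184.0.0 - 99.191.255.255) -> bond0
  99.190.0.0/15 (99.190.0.0 - 99.191.255.255) -> wlan1
More-specific entries that do NOT match:
  99.191.105.48/28 (99.191.105.48 - 99.191.105.63) does not contain 99.191.105.119
  99.191.105.192/26 (99.191.105.192 - 99.191.105.255) does not contain 99.191.105.119
  99.191.105.0/26 (99.191.105.0 - 99.191.105.63) does not contain 99.191.105.119
  99.191.112.0/20 (99.191.112.0 - 99.191.127.255) does not contain 99.191.105.119
  99.191.64.0/19 (99.191.64.0 - 99.191.95.255) does not contain 99.191.105.119
  99.159.0.0/17 (99.159.0.0 - 99.159.127.255) does not contain 99.191.105.119
Longest matching prefix is /15 -> interface wlan1.

wlan1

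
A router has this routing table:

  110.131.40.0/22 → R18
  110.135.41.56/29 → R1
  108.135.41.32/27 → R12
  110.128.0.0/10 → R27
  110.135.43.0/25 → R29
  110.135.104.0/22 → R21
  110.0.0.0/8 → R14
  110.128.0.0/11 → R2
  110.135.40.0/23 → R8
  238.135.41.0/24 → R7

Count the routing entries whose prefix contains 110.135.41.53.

Prefixes containing 110.135.41.53:
  110.0.0.0/8 (110.0.0.0 - 110.255.255.255)
  110.128.0.0/10 (110.128.0.0 - 110.191.255.255)
  110.128.0.0/11 (110.128.0.0 - 110.159.255.255)
  110.135.40.0/23 (110.135.40.0 - 110.135.41.255)
Total matching entries: 4.

4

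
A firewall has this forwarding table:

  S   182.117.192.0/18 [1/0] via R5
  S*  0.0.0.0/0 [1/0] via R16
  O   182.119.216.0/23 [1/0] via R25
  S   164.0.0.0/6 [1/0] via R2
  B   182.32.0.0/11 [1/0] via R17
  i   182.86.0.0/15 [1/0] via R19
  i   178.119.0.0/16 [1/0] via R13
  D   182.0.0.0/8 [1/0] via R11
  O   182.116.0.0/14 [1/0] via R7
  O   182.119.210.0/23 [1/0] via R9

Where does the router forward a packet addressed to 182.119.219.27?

Routes whose prefix contains 182.119.219.27:
  0.0.0.0/0 (default, matches everything) -> R16
  182.0.0.0/8 (182.0.0.0 - 182.255.255.255) -> R11
  182.116.0.0/14 (182.116.0.0 - 182.119.255.255) -> R7
More-specific entries that do NOT match:
  182.119.216.0/23 (182.119.216.0 - 182.119.217.255) does not contain 182.119.219.27
  182.119.210.0/23 (182.119.210.0 - 182.119.211.255) does not contain 182.119.219.27
  182.117.192.0/18 (182.117.192.0 - 182.117.255.255) does not contain 182.119.219.27
  178.119.0.0/16 (178.119.0.0 - 178.119.255.255) does not contain 182.119.219.27
  182.86.0.0/15 (182.86.0.0 - 182.87.255.255) does not contain 182.119.219.27
Longest matching prefix is /14 -> next hop R7.

R7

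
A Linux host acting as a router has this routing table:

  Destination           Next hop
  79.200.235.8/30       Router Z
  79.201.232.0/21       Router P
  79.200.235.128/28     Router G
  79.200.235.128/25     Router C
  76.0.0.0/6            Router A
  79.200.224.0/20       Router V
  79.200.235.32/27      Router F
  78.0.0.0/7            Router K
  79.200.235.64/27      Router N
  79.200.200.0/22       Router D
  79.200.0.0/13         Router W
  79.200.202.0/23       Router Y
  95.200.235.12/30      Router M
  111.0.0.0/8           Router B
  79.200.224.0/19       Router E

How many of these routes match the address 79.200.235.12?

Prefixes containing 79.200.235.12:
  76.0.0.0/6 (76.0.0.0 - 79.255.255.255)
  78.0.0.0/7 (78.0.0.0 - 79.255.255.255)
  79.200.0.0/13 (79.200.0.0 - 79.207.255.255)
  79.200.224.0/19 (79.200.224.0 - 79.200.255.255)
  79.200.224.0/20 (79.200.224.0 - 79.200.239.255)
Total matching entries: 5.

5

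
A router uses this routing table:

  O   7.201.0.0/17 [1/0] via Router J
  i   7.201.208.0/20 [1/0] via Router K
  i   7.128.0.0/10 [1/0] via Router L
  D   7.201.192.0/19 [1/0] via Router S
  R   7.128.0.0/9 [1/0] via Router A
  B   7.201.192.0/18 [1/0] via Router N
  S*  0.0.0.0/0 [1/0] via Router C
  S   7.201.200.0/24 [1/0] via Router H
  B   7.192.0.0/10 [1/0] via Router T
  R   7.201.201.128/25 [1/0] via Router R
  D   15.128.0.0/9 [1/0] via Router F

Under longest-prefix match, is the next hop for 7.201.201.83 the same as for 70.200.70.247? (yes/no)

no

7.201.201.83: longest match 7.201.192.0/19 -> Router S
70.200.70.247: longest match 0.0.0.0/0 -> Router C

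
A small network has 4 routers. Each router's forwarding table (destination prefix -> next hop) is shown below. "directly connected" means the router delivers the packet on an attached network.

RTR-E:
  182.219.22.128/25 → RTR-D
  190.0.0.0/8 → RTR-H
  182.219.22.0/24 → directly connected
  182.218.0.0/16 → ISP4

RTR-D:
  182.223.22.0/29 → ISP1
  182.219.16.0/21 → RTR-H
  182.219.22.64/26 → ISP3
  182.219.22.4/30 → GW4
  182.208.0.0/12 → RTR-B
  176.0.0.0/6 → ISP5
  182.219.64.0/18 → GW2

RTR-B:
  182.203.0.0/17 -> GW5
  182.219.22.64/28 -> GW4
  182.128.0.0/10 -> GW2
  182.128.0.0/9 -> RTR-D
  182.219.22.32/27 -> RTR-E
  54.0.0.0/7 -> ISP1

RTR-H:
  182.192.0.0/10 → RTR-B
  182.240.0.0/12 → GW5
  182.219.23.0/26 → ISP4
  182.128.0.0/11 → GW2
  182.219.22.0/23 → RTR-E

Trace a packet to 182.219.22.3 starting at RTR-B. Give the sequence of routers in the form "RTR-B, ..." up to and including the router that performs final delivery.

RTR-B, RTR-D, RTR-H, RTR-E

At RTR-B: longest match for 182.219.22.3 is 182.128.0.0/9 -> RTR-D
At RTR-D: longest match for 182.219.22.3 is 182.219.16.0/21 -> RTR-H
At RTR-H: longest match for 182.219.22.3 is 182.219.22.0/23 -> RTR-E
At RTR-E: longest match for 182.219.22.3 is 182.219.22.0/24 -> directly connected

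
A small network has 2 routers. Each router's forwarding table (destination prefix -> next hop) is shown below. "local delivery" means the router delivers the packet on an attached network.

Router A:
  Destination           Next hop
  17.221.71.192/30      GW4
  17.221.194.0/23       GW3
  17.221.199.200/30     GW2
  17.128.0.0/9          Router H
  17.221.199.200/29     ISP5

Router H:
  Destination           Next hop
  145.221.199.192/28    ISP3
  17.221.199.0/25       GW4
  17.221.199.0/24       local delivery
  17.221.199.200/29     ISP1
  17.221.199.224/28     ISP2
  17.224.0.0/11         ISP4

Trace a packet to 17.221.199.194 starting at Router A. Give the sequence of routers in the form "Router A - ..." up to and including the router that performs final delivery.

At Router A: longest match for 17.221.199.194 is 17.128.0.0/9 -> Router H
At Router H: longest match for 17.221.199.194 is 17.221.199.0/24 -> local delivery

Router A - Router H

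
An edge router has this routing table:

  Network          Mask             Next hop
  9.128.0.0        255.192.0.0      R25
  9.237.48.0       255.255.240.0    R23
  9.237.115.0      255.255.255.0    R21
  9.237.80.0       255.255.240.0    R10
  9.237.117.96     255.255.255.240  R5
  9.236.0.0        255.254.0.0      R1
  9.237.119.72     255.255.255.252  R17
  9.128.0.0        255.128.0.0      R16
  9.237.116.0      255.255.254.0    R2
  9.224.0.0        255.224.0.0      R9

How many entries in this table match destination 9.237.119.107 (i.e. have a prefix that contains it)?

3

Prefixes containing 9.237.119.107:
  9.128.0.0/9 (9.128.0.0 - 9.255.255.255)
  9.224.0.0/11 (9.224.0.0 - 9.255.255.255)
  9.236.0.0/15 (9.236.0.0 - 9.237.255.255)
Total matching entries: 3.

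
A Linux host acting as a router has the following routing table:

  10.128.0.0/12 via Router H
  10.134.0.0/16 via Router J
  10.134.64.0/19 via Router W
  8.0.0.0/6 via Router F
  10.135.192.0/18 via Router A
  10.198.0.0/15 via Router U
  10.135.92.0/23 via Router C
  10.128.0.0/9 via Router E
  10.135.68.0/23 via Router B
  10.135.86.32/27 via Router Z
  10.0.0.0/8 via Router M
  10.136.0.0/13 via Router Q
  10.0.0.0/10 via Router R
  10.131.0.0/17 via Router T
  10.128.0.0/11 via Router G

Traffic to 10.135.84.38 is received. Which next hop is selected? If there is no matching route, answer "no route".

Router H

Routes whose prefix contains 10.135.84.38:
  8.0.0.0/6 (8.0.0.0 - 11.255.255.255) -> Router F
  10.0.0.0/8 (10.0.0.0 - 10.255.255.255) -> Router M
  10.128.0.0/9 (10.128.0.0 - 10.255.255.255) -> Router E
  10.128.0.0/11 (10.128.0.0 - 10.159.255.255) -> Router G
  10.128.0.0/12 (10.128.0.0 - 10.143.255.255) -> Router H
More-specific entries that do NOT match:
  10.135.86.32/27 (10.135.86.32 - 10.135.86.63) does not contain 10.135.84.38
  10.135.92.0/23 (10.135.92.0 - 10.135.93.255) does not contain 10.135.84.38
  10.135.68.0/23 (10.135.68.0 - 10.135.69.255) does not contain 10.135.84.38
  10.134.64.0/19 (10.134.64.0 - 10.134.95.255) does not contain 10.135.84.38
  10.135.192.0/18 (10.135.192.0 - 10.135.255.255) does not contain 10.135.84.38
  10.131.0.0/17 (10.131.0.0 - 10.131.127.255) does not contain 10.135.84.38
  10.134.0.0/16 (10.134.0.0 - 10.134.255.255) does not contain 10.135.84.38
  10.198.0.0/15 (10.198.0.0 - 10.199.255.255) does not contain 10.135.84.38
  10.136.0.0/13 (10.136.0.0 - 10.143.255.255) does not contain 10.135.84.38
Longest matching prefix is /12 -> next hop Router H.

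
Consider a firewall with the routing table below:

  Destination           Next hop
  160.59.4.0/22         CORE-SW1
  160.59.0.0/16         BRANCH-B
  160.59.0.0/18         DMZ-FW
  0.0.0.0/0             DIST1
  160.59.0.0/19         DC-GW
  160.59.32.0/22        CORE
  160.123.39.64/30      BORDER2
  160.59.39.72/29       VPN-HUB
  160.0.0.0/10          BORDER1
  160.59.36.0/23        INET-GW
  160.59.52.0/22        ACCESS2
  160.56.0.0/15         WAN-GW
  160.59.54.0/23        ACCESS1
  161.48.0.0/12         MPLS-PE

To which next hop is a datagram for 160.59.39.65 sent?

DMZ-FW

Routes whose prefix contains 160.59.39.65:
  0.0.0.0/0 (default, matches everything) -> DIST1
  160.0.0.0/10 (160.0.0.0 - 160.63.255.255) -> BORDER1
  160.59.0.0/16 (160.59.0.0 - 160.59.255.255) -> BRANCH-B
  160.59.0.0/18 (160.59.0.0 - 160.59.63.255) -> DMZ-FW
More-specific entries that do NOT match:
  160.123.39.64/30 (160.123.39.64 - 160.123.39.67) does not contain 160.59.39.65
  160.59.39.72/29 (160.59.39.72 - 160.59.39.79) does not contain 160.59.39.65
  160.59.36.0/23 (160.59.36.0 - 160.59.37.255) does not contain 160.59.39.65
  160.59.54.0/23 (160.59.54.0 - 160.59.55.255) does not contain 160.59.39.65
  160.59.4.0/22 (160.59.4.0 - 160.59.7.255) does not contain 160.59.39.65
  160.59.32.0/22 (160.59.32.0 - 160.59.35.255) does not contain 160.59.39.65
  160.59.52.0/22 (160.59.52.0 - 160.59.55.255) does not contain 160.59.39.65
  160.59.0.0/19 (160.59.0.0 - 160.59.31.255) does not contain 160.59.39.65
Longest matching prefix is /18 -> next hop DMZ-FW.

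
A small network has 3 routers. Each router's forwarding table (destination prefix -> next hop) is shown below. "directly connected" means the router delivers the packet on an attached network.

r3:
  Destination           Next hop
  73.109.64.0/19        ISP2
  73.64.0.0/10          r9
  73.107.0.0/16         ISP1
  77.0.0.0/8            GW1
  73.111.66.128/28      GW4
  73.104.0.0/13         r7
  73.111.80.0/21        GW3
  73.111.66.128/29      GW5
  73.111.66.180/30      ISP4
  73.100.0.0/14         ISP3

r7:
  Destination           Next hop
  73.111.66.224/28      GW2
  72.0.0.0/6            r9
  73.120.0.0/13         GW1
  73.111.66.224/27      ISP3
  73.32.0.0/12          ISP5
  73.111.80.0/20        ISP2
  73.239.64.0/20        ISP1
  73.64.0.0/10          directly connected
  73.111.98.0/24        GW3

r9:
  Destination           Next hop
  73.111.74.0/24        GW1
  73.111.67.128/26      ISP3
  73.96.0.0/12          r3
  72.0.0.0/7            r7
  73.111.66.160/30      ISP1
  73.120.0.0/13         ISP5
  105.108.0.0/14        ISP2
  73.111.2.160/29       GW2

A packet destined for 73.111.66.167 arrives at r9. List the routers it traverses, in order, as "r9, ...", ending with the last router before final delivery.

At r9: longest match for 73.111.66.167 is 73.96.0.0/12 -> r3
At r3: longest match for 73.111.66.167 is 73.104.0.0/13 -> r7
At r7: longest match for 73.111.66.167 is 73.64.0.0/10 -> directly connected

r9, r3, r7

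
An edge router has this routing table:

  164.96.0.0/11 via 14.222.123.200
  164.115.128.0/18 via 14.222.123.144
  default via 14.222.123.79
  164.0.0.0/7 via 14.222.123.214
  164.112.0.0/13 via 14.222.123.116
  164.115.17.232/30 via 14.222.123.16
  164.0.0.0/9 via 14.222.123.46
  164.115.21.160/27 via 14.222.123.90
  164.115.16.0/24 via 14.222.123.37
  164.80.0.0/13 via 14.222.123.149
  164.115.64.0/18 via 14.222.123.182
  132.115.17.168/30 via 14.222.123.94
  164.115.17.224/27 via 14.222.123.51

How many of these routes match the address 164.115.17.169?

Prefixes containing 164.115.17.169:
  0.0.0.0/0 (default, matches everything)
  164.0.0.0/7 (164.0.0.0 - 165.255.255.255)
  164.0.0.0/9 (164.0.0.0 - 164.127.255.255)
  164.96.0.0/11 (164.96.0.0 - 164.127.255.255)
  164.112.0.0/13 (164.112.0.0 - 164.119.255.255)
Total matching entries: 5.

5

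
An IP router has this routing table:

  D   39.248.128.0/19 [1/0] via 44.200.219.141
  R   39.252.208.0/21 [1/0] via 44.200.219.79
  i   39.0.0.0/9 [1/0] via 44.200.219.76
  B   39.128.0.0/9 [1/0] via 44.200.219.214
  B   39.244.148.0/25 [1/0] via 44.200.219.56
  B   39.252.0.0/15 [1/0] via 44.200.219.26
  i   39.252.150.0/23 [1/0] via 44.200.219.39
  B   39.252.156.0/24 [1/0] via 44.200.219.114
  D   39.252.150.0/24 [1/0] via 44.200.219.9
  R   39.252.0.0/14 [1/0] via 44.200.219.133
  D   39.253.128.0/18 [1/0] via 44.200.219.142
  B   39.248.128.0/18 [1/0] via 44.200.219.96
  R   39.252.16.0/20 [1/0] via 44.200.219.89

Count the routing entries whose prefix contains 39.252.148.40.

3

Prefixes containing 39.252.148.40:
  39.128.0.0/9 (39.128.0.0 - 39.255.255.255)
  39.252.0.0/14 (39.252.0.0 - 39.255.255.255)
  39.252.0.0/15 (39.252.0.0 - 39.253.255.255)
Total matching entries: 3.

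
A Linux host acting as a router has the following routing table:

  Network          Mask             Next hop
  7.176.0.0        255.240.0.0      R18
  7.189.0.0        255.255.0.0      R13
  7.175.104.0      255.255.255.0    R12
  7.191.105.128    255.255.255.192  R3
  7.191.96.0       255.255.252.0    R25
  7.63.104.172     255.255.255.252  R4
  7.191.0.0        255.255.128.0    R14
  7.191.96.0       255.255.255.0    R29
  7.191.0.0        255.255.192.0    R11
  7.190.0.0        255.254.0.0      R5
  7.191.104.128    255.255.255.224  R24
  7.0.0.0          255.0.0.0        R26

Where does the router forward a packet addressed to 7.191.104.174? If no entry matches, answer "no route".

Routes whose prefix contains 7.191.104.174:
  7.0.0.0/8 (7.0.0.0 - 7.255.255.255) -> R26
  7.176.0.0/12 (7.176.0.0 - 7.191.255.255) -> R18
  7.190.0.0/15 (7.190.0.0 - 7.191.255.255) -> R5
  7.191.0.0/17 (7.191.0.0 - 7.191.127.255) -> R14
More-specific entries that do NOT match:
  7.63.104.172/30 (7.63.104.172 - 7.63.104.175) does not contain 7.191.104.174
  7.191.104.128/27 (7.191.104.128 - 7.191.104.159) does not contain 7.191.104.174
  7.191.105.128/26 (7.191.105.128 - 7.191.105.191) does not contain 7.191.104.174
  7.175.104.0/24 (7.175.104.0 - 7.175.104.255) does not contain 7.191.104.174
  7.191.96.0/24 (7.191.96.0 - 7.191.96.255) does not contain 7.191.104.174
  7.191.96.0/22 (7.191.96.0 - 7.191.99.255) does not contain 7.191.104.174
  7.191.0.0/18 (7.191.0.0 - 7.191.63.255) does not contain 7.191.104.174
Longest matching prefix is /17 -> next hop R14.

R14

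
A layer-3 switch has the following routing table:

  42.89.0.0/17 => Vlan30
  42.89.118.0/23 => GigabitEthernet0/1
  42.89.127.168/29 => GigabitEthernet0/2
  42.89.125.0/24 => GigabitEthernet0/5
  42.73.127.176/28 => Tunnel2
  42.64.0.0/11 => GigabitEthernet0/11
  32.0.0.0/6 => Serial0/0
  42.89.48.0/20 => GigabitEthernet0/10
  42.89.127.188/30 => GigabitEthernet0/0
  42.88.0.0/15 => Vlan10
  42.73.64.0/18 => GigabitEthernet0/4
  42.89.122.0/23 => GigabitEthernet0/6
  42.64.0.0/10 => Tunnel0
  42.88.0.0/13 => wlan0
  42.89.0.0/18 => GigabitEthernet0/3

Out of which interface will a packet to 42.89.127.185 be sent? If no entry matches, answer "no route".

Routes whose prefix contains 42.89.127.185:
  42.64.0.0/10 (42.64.0.0 - 42.127.255.255) -> Tunnel0
  42.64.0.0/11 (42.64.0.0 - 42.95.255.255) -> GigabitEthernet0/11
  42.88.0.0/13 (42.88.0.0 - 42.95.255.255) -> wlan0
  42.88.0.0/15 (42.88.0.0 - 42.89.255.255) -> Vlan10
  42.89.0.0/17 (42.89.0.0 - 42.89.127.255) -> Vlan30
More-specific entries that do NOT match:
  42.89.127.188/30 (42.89.127.188 - 42.89.127.191) does not contain 42.89.127.185
  42.89.127.168/29 (42.89.127.168 - 42.89.127.175) does not contain 42.89.127.185
  42.73.127.176/28 (42.73.127.176 - 42.73.127.191) does not contain 42.89.127.185
  42.89.125.0/24 (42.89.125.0 - 42.89.125.255) does not contain 42.89.127.185
  42.89.118.0/23 (42.89.118.0 - 42.89.119.255) does not contain 42.89.127.185
  42.89.122.0/23 (42.89.122.0 - 42.89.123.255) does not contain 42.89.127.185
  42.89.48.0/20 (42.89.48.0 - 42.89.63.255) does not contain 42.89.127.185
  42.73.64.0/18 (42.73.64.0 - 42.73.127.255) does not contain 42.89.127.185
  42.89.0.0/18 (42.89.0.0 - 42.89.63.255) does not contain 42.89.127.185
Longest matching prefix is /17 -> interface Vlan30.

Vlan30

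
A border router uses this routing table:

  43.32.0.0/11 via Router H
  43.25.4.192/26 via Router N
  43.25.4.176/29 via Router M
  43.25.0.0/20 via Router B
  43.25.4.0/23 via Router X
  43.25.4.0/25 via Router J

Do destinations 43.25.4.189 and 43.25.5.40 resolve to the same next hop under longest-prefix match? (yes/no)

43.25.4.189: longest match 43.25.4.0/23 -> Router X
43.25.5.40: longest match 43.25.4.0/23 -> Router X

yes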